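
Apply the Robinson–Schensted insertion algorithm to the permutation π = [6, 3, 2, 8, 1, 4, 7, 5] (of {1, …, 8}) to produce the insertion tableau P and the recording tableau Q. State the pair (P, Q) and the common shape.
P = [1, 4, 5] / [2, 7] / [3, 8] / [6];  Q = [1, 4, 7] / [2, 6] / [3, 8] / [5];  common shape = (3, 2, 2, 1)

Row-insert the values π_1, π_2, … into P one at a time, bumping the leftmost entry strictly greater than the inserted value down to the next row. The recording tableau Q records, in position (i, j), the step at which that cell was added to P.
  Insert 6 (step 1): P = [6];  Q = [1]
  Insert 3 (step 2): P = [3] / [6];  Q = [1] / [2]
  Insert 2 (step 3): P = [2] / [3] / [6];  Q = [1] / [2] / [3]
  Insert 8 (step 4): P = [2, 8] / [3] / [6];  Q = [1, 4] / [2] / [3]
  Insert 1 (step 5): P = [1, 8] / [2] / [3] / [6];  Q = [1, 4] / [2] / [3] / [5]
  Insert 4 (step 6): P = [1, 4] / [2, 8] / [3] / [6];  Q = [1, 4] / [2, 6] / [3] / [5]
  Insert 7 (step 7): P = [1, 4, 7] / [2, 8] / [3] / [6];  Q = [1, 4, 7] / [2, 6] / [3] / [5]
  Insert 5 (step 8): P = [1, 4, 5] / [2, 7] / [3, 8] / [6];  Q = [1, 4, 7] / [2, 6] / [3, 8] / [5]
Final shape: (3, 2, 2, 1).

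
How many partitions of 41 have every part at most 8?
p(41, parts ≤ 8) = 11018

Use the recurrence p(n, m) = p(n, m−1) + p(n−m, m): either the largest part is < m (count p(n, m−1)) or the largest part is exactly m (remove one copy of m, count p(n−m, m)). With p(0, ·) = 1 this gives p(41, parts ≤ 8) = 11018. (By conjugating Young diagrams, this also counts partitions of 41 into at most 8 parts.)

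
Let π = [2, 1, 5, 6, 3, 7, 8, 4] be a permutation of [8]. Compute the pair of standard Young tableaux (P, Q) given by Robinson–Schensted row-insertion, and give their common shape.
P = [1, 3, 4, 7, 8] / [2, 5, 6];  Q = [1, 3, 4, 6, 7] / [2, 5, 8];  common shape = (5, 3)

Row-insert the values π_1, π_2, … into P one at a time, bumping the leftmost entry strictly greater than the inserted value down to the next row. The recording tableau Q records, in position (i, j), the step at which that cell was added to P.
  Insert 2 (step 1): P = [2];  Q = [1]
  Insert 1 (step 2): P = [1] / [2];  Q = [1] / [2]
  Insert 5 (step 3): P = [1, 5] / [2];  Q = [1, 3] / [2]
  Insert 6 (step 4): P = [1, 5, 6] / [2];  Q = [1, 3, 4] / [2]
  Insert 3 (step 5): P = [1, 3, 6] / [2, 5];  Q = [1, 3, 4] / [2, 5]
  Insert 7 (step 6): P = [1, 3, 6, 7] / [2, 5];  Q = [1, 3, 4, 6] / [2, 5]
  Insert 8 (step 7): P = [1, 3, 6, 7, 8] / [2, 5];  Q = [1, 3, 4, 6, 7] / [2, 5]
  Insert 4 (step 8): P = [1, 3, 4, 7, 8] / [2, 5, 6];  Q = [1, 3, 4, 6, 7] / [2, 5, 8]
Final shape: (5, 3).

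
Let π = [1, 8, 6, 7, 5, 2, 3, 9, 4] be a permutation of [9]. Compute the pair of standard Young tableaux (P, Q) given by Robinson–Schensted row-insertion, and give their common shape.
P = [1, 2, 3, 4] / [5, 7, 9] / [6] / [8];  Q = [1, 2, 4, 8] / [3, 7, 9] / [5] / [6];  common shape = (4, 3, 1, 1)

Row-insert the values π_1, π_2, … into P one at a time, bumping the leftmost entry strictly greater than the inserted value down to the next row. The recording tableau Q records, in position (i, j), the step at which that cell was added to P.
  Insert 1 (step 1): P = [1];  Q = [1]
  Insert 8 (step 2): P = [1, 8];  Q = [1, 2]
  Insert 6 (step 3): P = [1, 6] / [8];  Q = [1, 2] / [3]
  Insert 7 (step 4): P = [1, 6, 7] / [8];  Q = [1, 2, 4] / [3]
  Insert 5 (step 5): P = [1, 5, 7] / [6] / [8];  Q = [1, 2, 4] / [3] / [5]
  Insert 2 (step 6): P = [1, 2, 7] / [5] / [6] / [8];  Q = [1, 2, 4] / [3] / [5] / [6]
  Insert 3 (step 7): P = [1, 2, 3] / [5, 7] / [6] / [8];  Q = [1, 2, 4] / [3, 7] / [5] / [6]
  Insert 9 (step 8): P = [1, 2, 3, 9] / [5, 7] / [6] / [8];  Q = [1, 2, 4, 8] / [3, 7] / [5] / [6]
  Insert 4 (step 9): P = [1, 2, 3, 4] / [5, 7, 9] / [6] / [8];  Q = [1, 2, 4, 8] / [3, 7, 9] / [5] / [6]
Final shape: (4, 3, 1, 1).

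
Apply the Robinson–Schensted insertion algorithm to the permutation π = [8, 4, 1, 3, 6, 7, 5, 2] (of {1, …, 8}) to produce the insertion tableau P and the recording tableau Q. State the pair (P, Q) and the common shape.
P = [1, 2, 5, 7] / [3, 6] / [4] / [8];  Q = [1, 4, 5, 6] / [2, 7] / [3] / [8];  common shape = (4, 2, 1, 1)

Row-insert the values π_1, π_2, … into P one at a time, bumping the leftmost entry strictly greater than the inserted value down to the next row. The recording tableau Q records, in position (i, j), the step at which that cell was added to P.
  Insert 8 (step 1): P = [8];  Q = [1]
  Insert 4 (step 2): P = [4] / [8];  Q = [1] / [2]
  Insert 1 (step 3): P = [1] / [4] / [8];  Q = [1] / [2] / [3]
  Insert 3 (step 4): P = [1, 3] / [4] / [8];  Q = [1, 4] / [2] / [3]
  Insert 6 (step 5): P = [1, 3, 6] / [4] / [8];  Q = [1, 4, 5] / [2] / [3]
  Insert 7 (step 6): P = [1, 3, 6, 7] / [4] / [8];  Q = [1, 4, 5, 6] / [2] / [3]
  Insert 5 (step 7): P = [1, 3, 5, 7] / [4, 6] / [8];  Q = [1, 4, 5, 6] / [2, 7] / [3]
  Insert 2 (step 8): P = [1, 2, 5, 7] / [3, 6] / [4] / [8];  Q = [1, 4, 5, 6] / [2, 7] / [3] / [8]
Final shape: (4, 2, 1, 1).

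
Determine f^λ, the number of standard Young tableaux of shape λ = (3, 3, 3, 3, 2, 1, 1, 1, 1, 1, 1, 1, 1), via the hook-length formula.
# SYT of shape (3, 3, 3, 3, 2, 1, 1, 1, 1, 1, 1, 1, 1) = 9848916

Hook-length formula: f^λ = n! / Π hook(c), product over all cells c of the Young diagram. For λ = (3, 3, 3, 3, 2, 1, 1, 1, 1, 1, 1, 1, 1), n = 22 boxes. Hook lengths by row (left-to-right, top-to-bottom): [15, 6, 4]; [14, 5, 3]; [13, 4, 2]; [12, 3, 1]; [10, 1]; [8]; [7]; [6]; [5]; [4]; [3]; [2]; [1]. Product of hooks = 114124308480000. So f^λ = 22! / 114124308480000 = 1124000727777607680000 / 114124308480000 = 9848916.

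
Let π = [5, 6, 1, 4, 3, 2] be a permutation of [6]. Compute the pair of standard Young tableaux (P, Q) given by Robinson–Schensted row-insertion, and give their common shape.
P = [1, 2] / [3, 6] / [4] / [5];  Q = [1, 2] / [3, 4] / [5] / [6];  common shape = (2, 2, 1, 1)

Row-insert the values π_1, π_2, … into P one at a time, bumping the leftmost entry strictly greater than the inserted value down to the next row. The recording tableau Q records, in position (i, j), the step at which that cell was added to P.
  Insert 5 (step 1): P = [5];  Q = [1]
  Insert 6 (step 2): P = [5, 6];  Q = [1, 2]
  Insert 1 (step 3): P = [1, 6] / [5];  Q = [1, 2] / [3]
  Insert 4 (step 4): P = [1, 4] / [5, 6];  Q = [1, 2] / [3, 4]
  Insert 3 (step 5): P = [1, 3] / [4, 6] / [5];  Q = [1, 2] / [3, 4] / [5]
  Insert 2 (step 6): P = [1, 2] / [3, 6] / [4] / [5];  Q = [1, 2] / [3, 4] / [5] / [6]
Final shape: (2, 2, 1, 1).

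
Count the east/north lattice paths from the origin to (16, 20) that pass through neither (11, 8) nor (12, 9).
Number of paths = 6645295104

Inclusion–exclusion. Total paths: C(36, 16) = 7307872110. Through P₁: C(19, 11)·C(17, 5) = 467701416. Through P₂: C(21, 12)·C(15, 4) = 401214450. Since P₁ is strictly southwest of P₂, a monotone path through both must visit P₁ then P₂; paths through both = C(19, 11)·C(2, 1)·C(15, 4) = 206338860. Avoid both = 7307872110 − 467701416 − 401214450 + 206338860 = 6645295104.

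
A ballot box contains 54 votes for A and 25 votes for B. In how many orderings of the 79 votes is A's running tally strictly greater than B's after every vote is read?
Strict-lead orderings = 91715965370063062028

Total orderings of the 79 votes with 54 for A: C(79, 54) = 249846940146033858628. By the Bertrand ballot formula (Cycle Lemma / reflection principle), the number of orderings in which A is strictly ahead of B throughout is (p − q)/(p + q) · C(p + q, p) = (54 − 25)/(54 + 25) · 249846940146033858628 = 91715965370063062028.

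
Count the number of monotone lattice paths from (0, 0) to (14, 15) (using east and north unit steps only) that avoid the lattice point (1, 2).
Number of paths = 46356960

Total paths from (0, 0) to (14, 15): C(29, 14) = 77558760. Paths through (1, 2): (paths (0, 0) → (1, 2)) × (paths (1, 2) → (14, 15)) = C(3, 1) · C(26, 13) = 3 · 10400600 = 31201800. Avoidance count = 77558760 − 31201800 = 46356960.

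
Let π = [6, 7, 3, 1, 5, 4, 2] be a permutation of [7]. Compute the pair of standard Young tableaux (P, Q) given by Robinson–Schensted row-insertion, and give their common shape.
P = [1, 2] / [3, 4] / [5, 7] / [6];  Q = [1, 2] / [3, 5] / [4, 6] / [7];  common shape = (2, 2, 2, 1)

Row-insert the values π_1, π_2, … into P one at a time, bumping the leftmost entry strictly greater than the inserted value down to the next row. The recording tableau Q records, in position (i, j), the step at which that cell was added to P.
  Insert 6 (step 1): P = [6];  Q = [1]
  Insert 7 (step 2): P = [6, 7];  Q = [1, 2]
  Insert 3 (step 3): P = [3, 7] / [6];  Q = [1, 2] / [3]
  Insert 1 (step 4): P = [1, 7] / [3] / [6];  Q = [1, 2] / [3] / [4]
  Insert 5 (step 5): P = [1, 5] / [3, 7] / [6];  Q = [1, 2] / [3, 5] / [4]
  Insert 4 (step 6): P = [1, 4] / [3, 5] / [6, 7];  Q = [1, 2] / [3, 5] / [4, 6]
  Insert 2 (step 7): P = [1, 2] / [3, 4] / [5, 7] / [6];  Q = [1, 2] / [3, 5] / [4, 6] / [7]
Final shape: (2, 2, 2, 1).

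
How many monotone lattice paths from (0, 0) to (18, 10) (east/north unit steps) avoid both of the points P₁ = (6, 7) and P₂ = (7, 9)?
Number of paths = 12266826

Inclusion–exclusion. Total paths: C(28, 18) = 13123110. Through P₁: C(13, 6)·C(15, 12) = 780780. Through P₂: C(16, 7)·C(12, 11) = 137280. Since P₁ is strictly southwest of P₂, a monotone path through both must visit P₁ then P₂; paths through both = C(13, 6)·C(3, 1)·C(12, 11) = 61776. Avoid both = 13123110 − 780780 − 137280 + 61776 = 12266826.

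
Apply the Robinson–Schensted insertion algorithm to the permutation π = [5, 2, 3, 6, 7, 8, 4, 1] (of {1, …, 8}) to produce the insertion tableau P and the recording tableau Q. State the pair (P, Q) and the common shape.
P = [1, 3, 4, 7, 8] / [2, 6] / [5];  Q = [1, 3, 4, 5, 6] / [2, 7] / [8];  common shape = (5, 2, 1)

Row-insert the values π_1, π_2, … into P one at a time, bumping the leftmost entry strictly greater than the inserted value down to the next row. The recording tableau Q records, in position (i, j), the step at which that cell was added to P.
  Insert 5 (step 1): P = [5];  Q = [1]
  Insert 2 (step 2): P = [2] / [5];  Q = [1] / [2]
  Insert 3 (step 3): P = [2, 3] / [5];  Q = [1, 3] / [2]
  Insert 6 (step 4): P = [2, 3, 6] / [5];  Q = [1, 3, 4] / [2]
  Insert 7 (step 5): P = [2, 3, 6, 7] / [5];  Q = [1, 3, 4, 5] / [2]
  Insert 8 (step 6): P = [2, 3, 6, 7, 8] / [5];  Q = [1, 3, 4, 5, 6] / [2]
  Insert 4 (step 7): P = [2, 3, 4, 7, 8] / [5, 6];  Q = [1, 3, 4, 5, 6] / [2, 7]
  Insert 1 (step 8): P = [1, 3, 4, 7, 8] / [2, 6] / [5];  Q = [1, 3, 4, 5, 6] / [2, 7] / [8]
Final shape: (5, 2, 1).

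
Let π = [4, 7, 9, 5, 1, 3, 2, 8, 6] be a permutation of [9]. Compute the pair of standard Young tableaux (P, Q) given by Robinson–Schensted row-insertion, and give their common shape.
P = [1, 2, 6] / [3, 5, 8] / [4, 9] / [7];  Q = [1, 2, 3] / [4, 6, 8] / [5, 9] / [7];  common shape = (3, 3, 2, 1)

Row-insert the values π_1, π_2, … into P one at a time, bumping the leftmost entry strictly greater than the inserted value down to the next row. The recording tableau Q records, in position (i, j), the step at which that cell was added to P.
  Insert 4 (step 1): P = [4];  Q = [1]
  Insert 7 (step 2): P = [4, 7];  Q = [1, 2]
  Insert 9 (step 3): P = [4, 7, 9];  Q = [1, 2, 3]
  Insert 5 (step 4): P = [4, 5, 9] / [7];  Q = [1, 2, 3] / [4]
  Insert 1 (step 5): P = [1, 5, 9] / [4] / [7];  Q = [1, 2, 3] / [4] / [5]
  Insert 3 (step 6): P = [1, 3, 9] / [4, 5] / [7];  Q = [1, 2, 3] / [4, 6] / [5]
  Insert 2 (step 7): P = [1, 2, 9] / [3, 5] / [4] / [7];  Q = [1, 2, 3] / [4, 6] / [5] / [7]
  Insert 8 (step 8): P = [1, 2, 8] / [3, 5, 9] / [4] / [7];  Q = [1, 2, 3] / [4, 6, 8] / [5] / [7]
  Insert 6 (step 9): P = [1, 2, 6] / [3, 5, 8] / [4, 9] / [7];  Q = [1, 2, 3] / [4, 6, 8] / [5, 9] / [7]
Final shape: (3, 3, 2, 1).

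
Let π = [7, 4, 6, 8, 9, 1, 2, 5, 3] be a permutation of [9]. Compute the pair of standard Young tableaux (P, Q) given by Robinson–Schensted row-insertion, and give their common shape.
P = [1, 2, 3, 9] / [4, 5, 8] / [6] / [7];  Q = [1, 3, 4, 5] / [2, 7, 8] / [6] / [9];  common shape = (4, 3, 1, 1)

Row-insert the values π_1, π_2, … into P one at a time, bumping the leftmost entry strictly greater than the inserted value down to the next row. The recording tableau Q records, in position (i, j), the step at which that cell was added to P.
  Insert 7 (step 1): P = [7];  Q = [1]
  Insert 4 (step 2): P = [4] / [7];  Q = [1] / [2]
  Insert 6 (step 3): P = [4, 6] / [7];  Q = [1, 3] / [2]
  Insert 8 (step 4): P = [4, 6, 8] / [7];  Q = [1, 3, 4] / [2]
  Insert 9 (step 5): P = [4, 6, 8, 9] / [7];  Q = [1, 3, 4, 5] / [2]
  Insert 1 (step 6): P = [1, 6, 8, 9] / [4] / [7];  Q = [1, 3, 4, 5] / [2] / [6]
  Insert 2 (step 7): P = [1, 2, 8, 9] / [4, 6] / [7];  Q = [1, 3, 4, 5] / [2, 7] / [6]
  Insert 5 (step 8): P = [1, 2, 5, 9] / [4, 6, 8] / [7];  Q = [1, 3, 4, 5] / [2, 7, 8] / [6]
  Insert 3 (step 9): P = [1, 2, 3, 9] / [4, 5, 8] / [6] / [7];  Q = [1, 3, 4, 5] / [2, 7, 8] / [6] / [9]
Final shape: (4, 3, 1, 1).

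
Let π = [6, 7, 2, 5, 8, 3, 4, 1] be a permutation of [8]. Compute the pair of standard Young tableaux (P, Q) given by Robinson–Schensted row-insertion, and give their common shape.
P = [1, 3, 4] / [2, 7, 8] / [5] / [6];  Q = [1, 2, 5] / [3, 4, 7] / [6] / [8];  common shape = (3, 3, 1, 1)

Row-insert the values π_1, π_2, … into P one at a time, bumping the leftmost entry strictly greater than the inserted value down to the next row. The recording tableau Q records, in position (i, j), the step at which that cell was added to P.
  Insert 6 (step 1): P = [6];  Q = [1]
  Insert 7 (step 2): P = [6, 7];  Q = [1, 2]
  Insert 2 (step 3): P = [2, 7] / [6];  Q = [1, 2] / [3]
  Insert 5 (step 4): P = [2, 5] / [6, 7];  Q = [1, 2] / [3, 4]
  Insert 8 (step 5): P = [2, 5, 8] / [6, 7];  Q = [1, 2, 5] / [3, 4]
  Insert 3 (step 6): P = [2, 3, 8] / [5, 7] / [6];  Q = [1, 2, 5] / [3, 4] / [6]
  Insert 4 (step 7): P = [2, 3, 4] / [5, 7, 8] / [6];  Q = [1, 2, 5] / [3, 4, 7] / [6]
  Insert 1 (step 8): P = [1, 3, 4] / [2, 7, 8] / [5] / [6];  Q = [1, 2, 5] / [3, 4, 7] / [6] / [8]
Final shape: (3, 3, 1, 1).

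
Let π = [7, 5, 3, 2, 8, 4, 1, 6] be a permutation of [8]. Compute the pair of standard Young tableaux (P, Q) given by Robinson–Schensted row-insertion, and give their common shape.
P = [1, 4, 6] / [2, 8] / [3] / [5] / [7];  Q = [1, 5, 8] / [2, 6] / [3] / [4] / [7];  common shape = (3, 2, 1, 1, 1)

Row-insert the values π_1, π_2, … into P one at a time, bumping the leftmost entry strictly greater than the inserted value down to the next row. The recording tableau Q records, in position (i, j), the step at which that cell was added to P.
  Insert 7 (step 1): P = [7];  Q = [1]
  Insert 5 (step 2): P = [5] / [7];  Q = [1] / [2]
  Insert 3 (step 3): P = [3] / [5] / [7];  Q = [1] / [2] / [3]
  Insert 2 (step 4): P = [2] / [3] / [5] / [7];  Q = [1] / [2] / [3] / [4]
  Insert 8 (step 5): P = [2, 8] / [3] / [5] / [7];  Q = [1, 5] / [2] / [3] / [4]
  Insert 4 (step 6): P = [2, 4] / [3, 8] / [5] / [7];  Q = [1, 5] / [2, 6] / [3] / [4]
  Insert 1 (step 7): P = [1, 4] / [2, 8] / [3] / [5] / [7];  Q = [1, 5] / [2, 6] / [3] / [4] / [7]
  Insert 6 (step 8): P = [1, 4, 6] / [2, 8] / [3] / [5] / [7];  Q = [1, 5, 8] / [2, 6] / [3] / [4] / [7]
Final shape: (3, 2, 1, 1, 1).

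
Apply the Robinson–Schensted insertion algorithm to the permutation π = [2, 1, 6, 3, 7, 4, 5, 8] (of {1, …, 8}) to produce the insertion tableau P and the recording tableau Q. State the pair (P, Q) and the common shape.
P = [1, 3, 4, 5, 8] / [2, 6, 7];  Q = [1, 3, 5, 7, 8] / [2, 4, 6];  common shape = (5, 3)

Row-insert the values π_1, π_2, … into P one at a time, bumping the leftmost entry strictly greater than the inserted value down to the next row. The recording tableau Q records, in position (i, j), the step at which that cell was added to P.
  Insert 2 (step 1): P = [2];  Q = [1]
  Insert 1 (step 2): P = [1] / [2];  Q = [1] / [2]
  Insert 6 (step 3): P = [1, 6] / [2];  Q = [1, 3] / [2]
  Insert 3 (step 4): P = [1, 3] / [2, 6];  Q = [1, 3] / [2, 4]
  Insert 7 (step 5): P = [1, 3, 7] / [2, 6];  Q = [1, 3, 5] / [2, 4]
  Insert 4 (step 6): P = [1, 3, 4] / [2, 6, 7];  Q = [1, 3, 5] / [2, 4, 6]
  Insert 5 (step 7): P = [1, 3, 4, 5] / [2, 6, 7];  Q = [1, 3, 5, 7] / [2, 4, 6]
  Insert 8 (step 8): P = [1, 3, 4, 5, 8] / [2, 6, 7];  Q = [1, 3, 5, 7, 8] / [2, 4, 6]
Final shape: (5, 3).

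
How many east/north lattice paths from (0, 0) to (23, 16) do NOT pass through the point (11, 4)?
Number of paths = 34020088050

Total paths from (0, 0) to (23, 16): C(39, 23) = 37711260990. Paths through (11, 4): (paths (0, 0) → (11, 4)) × (paths (11, 4) → (23, 16)) = C(15, 11) · C(24, 12) = 1365 · 2704156 = 3691172940. Avoidance count = 37711260990 − 3691172940 = 34020088050.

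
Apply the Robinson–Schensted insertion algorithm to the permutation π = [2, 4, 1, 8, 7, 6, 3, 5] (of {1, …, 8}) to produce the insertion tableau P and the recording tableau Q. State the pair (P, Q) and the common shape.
P = [1, 3, 5] / [2, 4, 6] / [7] / [8];  Q = [1, 2, 4] / [3, 5, 8] / [6] / [7];  common shape = (3, 3, 1, 1)

Row-insert the values π_1, π_2, … into P one at a time, bumping the leftmost entry strictly greater than the inserted value down to the next row. The recording tableau Q records, in position (i, j), the step at which that cell was added to P.
  Insert 2 (step 1): P = [2];  Q = [1]
  Insert 4 (step 2): P = [2, 4];  Q = [1, 2]
  Insert 1 (step 3): P = [1, 4] / [2];  Q = [1, 2] / [3]
  Insert 8 (step 4): P = [1, 4, 8] / [2];  Q = [1, 2, 4] / [3]
  Insert 7 (step 5): P = [1, 4, 7] / [2, 8];  Q = [1, 2, 4] / [3, 5]
  Insert 6 (step 6): P = [1, 4, 6] / [2, 7] / [8];  Q = [1, 2, 4] / [3, 5] / [6]
  Insert 3 (step 7): P = [1, 3, 6] / [2, 4] / [7] / [8];  Q = [1, 2, 4] / [3, 5] / [6] / [7]
  Insert 5 (step 8): P = [1, 3, 5] / [2, 4, 6] / [7] / [8];  Q = [1, 2, 4] / [3, 5, 8] / [6] / [7]
Final shape: (3, 3, 1, 1).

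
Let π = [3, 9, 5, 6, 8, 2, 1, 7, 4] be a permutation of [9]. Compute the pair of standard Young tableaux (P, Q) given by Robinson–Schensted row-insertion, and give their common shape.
P = [1, 4, 6, 7] / [2, 5] / [3, 8] / [9];  Q = [1, 2, 4, 5] / [3, 8] / [6, 9] / [7];  common shape = (4, 2, 2, 1)

Row-insert the values π_1, π_2, … into P one at a time, bumping the leftmost entry strictly greater than the inserted value down to the next row. The recording tableau Q records, in position (i, j), the step at which that cell was added to P.
  Insert 3 (step 1): P = [3];  Q = [1]
  Insert 9 (step 2): P = [3, 9];  Q = [1, 2]
  Insert 5 (step 3): P = [3, 5] / [9];  Q = [1, 2] / [3]
  Insert 6 (step 4): P = [3, 5, 6] / [9];  Q = [1, 2, 4] / [3]
  Insert 8 (step 5): P = [3, 5, 6, 8] / [9];  Q = [1, 2, 4, 5] / [3]
  Insert 2 (step 6): P = [2, 5, 6, 8] / [3] / [9];  Q = [1, 2, 4, 5] / [3] / [6]
  Insert 1 (step 7): P = [1, 5, 6, 8] / [2] / [3] / [9];  Q = [1, 2, 4, 5] / [3] / [6] / [7]
  Insert 7 (step 8): P = [1, 5, 6, 7] / [2, 8] / [3] / [9];  Q = [1, 2, 4, 5] / [3, 8] / [6] / [7]
  Insert 4 (step 9): P = [1, 4, 6, 7] / [2, 5] / [3, 8] / [9];  Q = [1, 2, 4, 5] / [3, 8] / [6, 9] / [7]
Final shape: (4, 2, 2, 1).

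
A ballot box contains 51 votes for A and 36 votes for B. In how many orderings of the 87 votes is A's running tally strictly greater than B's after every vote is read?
Strict-lead orderings = 629814145425220935025470

Total orderings of the 87 votes with 51 for A: C(87, 51) = 3652922043466281423147726. By the Bertrand ballot formula (Cycle Lemma / reflection principle), the number of orderings in which A is strictly ahead of B throughout is (p − q)/(p + q) · C(p + q, p) = (51 − 36)/(51 + 36) · 3652922043466281423147726 = 629814145425220935025470.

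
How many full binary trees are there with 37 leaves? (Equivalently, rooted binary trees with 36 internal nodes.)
C_36 = 11959798385860453492

These full binary trees are counted by the Catalan number C_n = (1/(n + 1)) · C(2n, n). For n = 36: C_36 = (1/37) · C(72, 36) = 442512540276836779204/37 = 11959798385860453492.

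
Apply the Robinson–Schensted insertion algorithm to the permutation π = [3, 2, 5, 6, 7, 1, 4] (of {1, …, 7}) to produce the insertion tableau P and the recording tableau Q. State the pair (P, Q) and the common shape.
P = [1, 4, 6, 7] / [2, 5] / [3];  Q = [1, 3, 4, 5] / [2, 7] / [6];  common shape = (4, 2, 1)

Row-insert the values π_1, π_2, … into P one at a time, bumping the leftmost entry strictly greater than the inserted value down to the next row. The recording tableau Q records, in position (i, j), the step at which that cell was added to P.
  Insert 3 (step 1): P = [3];  Q = [1]
  Insert 2 (step 2): P = [2] / [3];  Q = [1] / [2]
  Insert 5 (step 3): P = [2, 5] / [3];  Q = [1, 3] / [2]
  Insert 6 (step 4): P = [2, 5, 6] / [3];  Q = [1, 3, 4] / [2]
  Insert 7 (step 5): P = [2, 5, 6, 7] / [3];  Q = [1, 3, 4, 5] / [2]
  Insert 1 (step 6): P = [1, 5, 6, 7] / [2] / [3];  Q = [1, 3, 4, 5] / [2] / [6]
  Insert 4 (step 7): P = [1, 4, 6, 7] / [2, 5] / [3];  Q = [1, 3, 4, 5] / [2, 7] / [6]
Final shape: (4, 2, 1).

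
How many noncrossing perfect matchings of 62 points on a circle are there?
C_31 = 14544636039226909

These noncrossing handshakes are counted by the Catalan number C_n = (1/(n + 1)) · C(2n, n). For n = 31: C_31 = (1/32) · C(62, 31) = 465428353255261088/32 = 14544636039226909.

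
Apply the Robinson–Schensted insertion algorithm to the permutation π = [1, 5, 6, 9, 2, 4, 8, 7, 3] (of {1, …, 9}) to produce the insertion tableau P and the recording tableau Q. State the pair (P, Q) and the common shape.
P = [1, 2, 3, 7] / [4, 6, 8] / [5] / [9];  Q = [1, 2, 3, 4] / [5, 6, 7] / [8] / [9];  common shape = (4, 3, 1, 1)

Row-insert the values π_1, π_2, … into P one at a time, bumping the leftmost entry strictly greater than the inserted value down to the next row. The recording tableau Q records, in position (i, j), the step at which that cell was added to P.
  Insert 1 (step 1): P = [1];  Q = [1]
  Insert 5 (step 2): P = [1, 5];  Q = [1, 2]
  Insert 6 (step 3): P = [1, 5, 6];  Q = [1, 2, 3]
  Insert 9 (step 4): P = [1, 5, 6, 9];  Q = [1, 2, 3, 4]
  Insert 2 (step 5): P = [1, 2, 6, 9] / [5];  Q = [1, 2, 3, 4] / [5]
  Insert 4 (step 6): P = [1, 2, 4, 9] / [5, 6];  Q = [1, 2, 3, 4] / [5, 6]
  Insert 8 (step 7): P = [1, 2, 4, 8] / [5, 6, 9];  Q = [1, 2, 3, 4] / [5, 6, 7]
  Insert 7 (step 8): P = [1, 2, 4, 7] / [5, 6, 8] / [9];  Q = [1, 2, 3, 4] / [5, 6, 7] / [8]
  Insert 3 (step 9): P = [1, 2, 3, 7] / [4, 6, 8] / [5] / [9];  Q = [1, 2, 3, 4] / [5, 6, 7] / [8] / [9]
Final shape: (4, 3, 1, 1).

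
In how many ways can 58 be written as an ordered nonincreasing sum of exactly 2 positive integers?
p(58, 2 parts) = 29

Partitions of n into exactly k parts are in bijection with partitions of n − k into at most k parts (subtract 1 from each part). So p(58, exactly 2) = p(56, parts ≤ 2). Computing via the recurrence p(m, j) = p(m, j−1) + p(m−j, j) gives 29.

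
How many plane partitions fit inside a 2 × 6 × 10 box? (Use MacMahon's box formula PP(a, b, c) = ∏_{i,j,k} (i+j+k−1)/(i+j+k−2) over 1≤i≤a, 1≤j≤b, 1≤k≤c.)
PP(2, 6, 10) = 14158144

Evaluate the triple product over i = 1..2, j = 1..6, k = 1..10. The factors are (2/1) · (3/2) · (4/3) · (5/4) · (6/5) · (7/6) · (8/7) · (9/8) · … (120 factors total). The numerators and denominators telescope so the product is an integer; carrying out the multiplication exactly gives PP(2, 6, 10) = 14158144.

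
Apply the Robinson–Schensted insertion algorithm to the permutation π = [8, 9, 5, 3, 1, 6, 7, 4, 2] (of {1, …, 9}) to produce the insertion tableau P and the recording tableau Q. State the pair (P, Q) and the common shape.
P = [1, 2, 7] / [3, 4] / [5, 6] / [8, 9];  Q = [1, 2, 7] / [3, 6] / [4, 8] / [5, 9];  common shape = (3, 2, 2, 2)

Row-insert the values π_1, π_2, … into P one at a time, bumping the leftmost entry strictly greater than the inserted value down to the next row. The recording tableau Q records, in position (i, j), the step at which that cell was added to P.
  Insert 8 (step 1): P = [8];  Q = [1]
  Insert 9 (step 2): P = [8, 9];  Q = [1, 2]
  Insert 5 (step 3): P = [5, 9] / [8];  Q = [1, 2] / [3]
  Insert 3 (step 4): P = [3, 9] / [5] / [8];  Q = [1, 2] / [3] / [4]
  Insert 1 (step 5): P = [1, 9] / [3] / [5] / [8];  Q = [1, 2] / [3] / [4] / [5]
  Insert 6 (step 6): P = [1, 6] / [3, 9] / [5] / [8];  Q = [1, 2] / [3, 6] / [4] / [5]
  Insert 7 (step 7): P = [1, 6, 7] / [3, 9] / [5] / [8];  Q = [1, 2, 7] / [3, 6] / [4] / [5]
  Insert 4 (step 8): P = [1, 4, 7] / [3, 6] / [5, 9] / [8];  Q = [1, 2, 7] / [3, 6] / [4, 8] / [5]
  Insert 2 (step 9): P = [1, 2, 7] / [3, 4] / [5, 6] / [8, 9];  Q = [1, 2, 7] / [3, 6] / [4, 8] / [5, 9]
Final shape: (3, 2, 2, 2).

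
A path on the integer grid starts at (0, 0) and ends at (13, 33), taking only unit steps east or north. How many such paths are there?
Number of paths = 101766230790

A monotone lattice path from (0, 0) to (13, 33) consists of 13 east steps and 33 north steps in some order, so it is determined by which 13 of the 46 steps are east. The count is C(46, 13) = 101766230790.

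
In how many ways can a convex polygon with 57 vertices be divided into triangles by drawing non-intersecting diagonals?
C_55 = 1759414616608818870992479875972

These polygon triangulations are counted by the Catalan number C_n = (1/(n + 1)) · C(2n, n). For n = 55: C_55 = (1/56) · C(110, 55) = 98527218530093856775578873054432/56 = 1759414616608818870992479875972.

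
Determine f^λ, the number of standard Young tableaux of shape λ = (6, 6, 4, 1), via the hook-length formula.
# SYT of shape (6, 6, 4, 1) = 544544

Hook-length formula: f^λ = n! / Π hook(c), product over all cells c of the Young diagram. For λ = (6, 6, 4, 1), n = 17 boxes. Hook lengths by row (left-to-right, top-to-bottom): [9, 7, 6, 5, 3, 2]; [8, 6, 5, 4, 2, 1]; [5, 3, 2, 1]; [1]. Product of hooks = 653184000. So f^λ = 17! / 653184000 = 355687428096000 / 653184000 = 544544.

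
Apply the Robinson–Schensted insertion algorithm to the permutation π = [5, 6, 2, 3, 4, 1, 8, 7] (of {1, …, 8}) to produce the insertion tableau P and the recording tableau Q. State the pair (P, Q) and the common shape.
P = [1, 3, 4, 7] / [2, 6, 8] / [5];  Q = [1, 2, 5, 7] / [3, 4, 8] / [6];  common shape = (4, 3, 1)

Row-insert the values π_1, π_2, … into P one at a time, bumping the leftmost entry strictly greater than the inserted value down to the next row. The recording tableau Q records, in position (i, j), the step at which that cell was added to P.
  Insert 5 (step 1): P = [5];  Q = [1]
  Insert 6 (step 2): P = [5, 6];  Q = [1, 2]
  Insert 2 (step 3): P = [2, 6] / [5];  Q = [1, 2] / [3]
  Insert 3 (step 4): P = [2, 3] / [5, 6];  Q = [1, 2] / [3, 4]
  Insert 4 (step 5): P = [2, 3, 4] / [5, 6];  Q = [1, 2, 5] / [3, 4]
  Insert 1 (step 6): P = [1, 3, 4] / [2, 6] / [5];  Q = [1, 2, 5] / [3, 4] / [6]
  Insert 8 (step 7): P = [1, 3, 4, 8] / [2, 6] / [5];  Q = [1, 2, 5, 7] / [3, 4] / [6]
  Insert 7 (step 8): P = [1, 3, 4, 7] / [2, 6, 8] / [5];  Q = [1, 2, 5, 7] / [3, 4, 8] / [6]
Final shape: (4, 3, 1).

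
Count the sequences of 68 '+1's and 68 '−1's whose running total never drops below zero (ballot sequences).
C_68 = 86218923998960285726185640663701108500

These ballot sequences are counted by the Catalan number C_n = (1/(n + 1)) · C(2n, n). For n = 68: C_68 = (1/69) · C(136, 68) = 5949105755928259715106809205795376486500/69 = 86218923998960285726185640663701108500.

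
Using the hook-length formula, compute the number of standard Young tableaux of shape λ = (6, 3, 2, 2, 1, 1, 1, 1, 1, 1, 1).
# SYT of shape (6, 3, 2, 2, 1, 1, 1, 1, 1, 1, 1) = 14549535

Hook-length formula: f^λ = n! / Π hook(c), product over all cells c of the Young diagram. For λ = (6, 3, 2, 2, 1, 1, 1, 1, 1, 1, 1), n = 20 boxes. Hook lengths by row (left-to-right, top-to-bottom): [16, 8, 5, 3, 2, 1]; [12, 4, 1]; [10, 2]; [9, 1]; [7]; [6]; [5]; [4]; [3]; [2]; [1]. Product of hooks = 167215104000. So f^λ = 20! / 167215104000 = 2432902008176640000 / 167215104000 = 14549535.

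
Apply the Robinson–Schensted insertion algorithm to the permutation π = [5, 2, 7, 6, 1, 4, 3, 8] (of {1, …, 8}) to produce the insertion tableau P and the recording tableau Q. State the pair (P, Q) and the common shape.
P = [1, 3, 8] / [2, 4] / [5, 6] / [7];  Q = [1, 3, 8] / [2, 4] / [5, 6] / [7];  common shape = (3, 2, 2, 1)

Row-insert the values π_1, π_2, … into P one at a time, bumping the leftmost entry strictly greater than the inserted value down to the next row. The recording tableau Q records, in position (i, j), the step at which that cell was added to P.
  Insert 5 (step 1): P = [5];  Q = [1]
  Insert 2 (step 2): P = [2] / [5];  Q = [1] / [2]
  Insert 7 (step 3): P = [2, 7] / [5];  Q = [1, 3] / [2]
  Insert 6 (step 4): P = [2, 6] / [5, 7];  Q = [1, 3] / [2, 4]
  Insert 1 (step 5): P = [1, 6] / [2, 7] / [5];  Q = [1, 3] / [2, 4] / [5]
  Insert 4 (step 6): P = [1, 4] / [2, 6] / [5, 7];  Q = [1, 3] / [2, 4] / [5, 6]
  Insert 3 (step 7): P = [1, 3] / [2, 4] / [5, 6] / [7];  Q = [1, 3] / [2, 4] / [5, 6] / [7]
  Insert 8 (step 8): P = [1, 3, 8] / [2, 4] / [5, 6] / [7];  Q = [1, 3, 8] / [2, 4] / [5, 6] / [7]
Final shape: (3, 2, 2, 1).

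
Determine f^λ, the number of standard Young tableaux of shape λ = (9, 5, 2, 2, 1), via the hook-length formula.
# SYT of shape (9, 5, 2, 2, 1) = 15261750

Hook-length formula: f^λ = n! / Π hook(c), product over all cells c of the Young diagram. For λ = (9, 5, 2, 2, 1), n = 19 boxes. Hook lengths by row (left-to-right, top-to-bottom): [13, 11, 8, 7, 6, 4, 3, 2, 1]; [8, 6, 3, 2, 1]; [4, 2]; [3, 1]; [1]. Product of hooks = 7970586624. So f^λ = 19! / 7970586624 = 121645100408832000 / 7970586624 = 15261750.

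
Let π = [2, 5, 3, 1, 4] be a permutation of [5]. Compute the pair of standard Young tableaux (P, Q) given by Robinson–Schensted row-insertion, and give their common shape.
P = [1, 3, 4] / [2] / [5];  Q = [1, 2, 5] / [3] / [4];  common shape = (3, 1, 1)

Row-insert the values π_1, π_2, … into P one at a time, bumping the leftmost entry strictly greater than the inserted value down to the next row. The recording tableau Q records, in position (i, j), the step at which that cell was added to P.
  Insert 2 (step 1): P = [2];  Q = [1]
  Insert 5 (step 2): P = [2, 5];  Q = [1, 2]
  Insert 3 (step 3): P = [2, 3] / [5];  Q = [1, 2] / [3]
  Insert 1 (step 4): P = [1, 3] / [2] / [5];  Q = [1, 2] / [3] / [4]
  Insert 4 (step 5): P = [1, 3, 4] / [2] / [5];  Q = [1, 2, 5] / [3] / [4]
Final shape: (3, 1, 1).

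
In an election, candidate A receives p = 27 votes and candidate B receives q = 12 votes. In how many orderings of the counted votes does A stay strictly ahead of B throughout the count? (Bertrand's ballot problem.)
Strict-lead orderings = 1504152860

Total orderings of the 39 votes with 27 for A: C(39, 27) = 3910797436. By the Bertrand ballot formula (Cycle Lemma / reflection principle), the number of orderings in which A is strictly ahead of B throughout is (p − q)/(p + q) · C(p + q, p) = (27 − 12)/(27 + 12) · 3910797436 = 1504152860.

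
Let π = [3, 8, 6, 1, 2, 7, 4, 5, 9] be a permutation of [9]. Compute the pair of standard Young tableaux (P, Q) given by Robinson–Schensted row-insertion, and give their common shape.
P = [1, 2, 4, 5, 9] / [3, 6, 7] / [8];  Q = [1, 2, 6, 8, 9] / [3, 5, 7] / [4];  common shape = (5, 3, 1)

Row-insert the values π_1, π_2, … into P one at a time, bumping the leftmost entry strictly greater than the inserted value down to the next row. The recording tableau Q records, in position (i, j), the step at which that cell was added to P.
  Insert 3 (step 1): P = [3];  Q = [1]
  Insert 8 (step 2): P = [3, 8];  Q = [1, 2]
  Insert 6 (step 3): P = [3, 6] / [8];  Q = [1, 2] / [3]
  Insert 1 (step 4): P = [1, 6] / [3] / [8];  Q = [1, 2] / [3] / [4]
  Insert 2 (step 5): P = [1, 2] / [3, 6] / [8];  Q = [1, 2] / [3, 5] / [4]
  Insert 7 (step 6): P = [1, 2, 7] / [3, 6] / [8];  Q = [1, 2, 6] / [3, 5] / [4]
  Insert 4 (step 7): P = [1, 2, 4] / [3, 6, 7] / [8];  Q = [1, 2, 6] / [3, 5, 7] / [4]
  Insert 5 (step 8): P = [1, 2, 4, 5] / [3, 6, 7] / [8];  Q = [1, 2, 6, 8] / [3, 5, 7] / [4]
  Insert 9 (step 9): P = [1, 2, 4, 5, 9] / [3, 6, 7] / [8];  Q = [1, 2, 6, 8, 9] / [3, 5, 7] / [4]
Final shape: (5, 3, 1).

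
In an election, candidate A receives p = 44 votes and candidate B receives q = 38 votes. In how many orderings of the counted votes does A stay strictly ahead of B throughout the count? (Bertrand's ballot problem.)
Strict-lead orderings = 25017515332381270225800

Total orderings of the 82 votes with 44 for A: C(82, 44) = 341906042875877359752600. By the Bertrand ballot formula (Cycle Lemma / reflection principle), the number of orderings in which A is strictly ahead of B throughout is (p − q)/(p + q) · C(p + q, p) = (44 − 38)/(44 + 38) · 341906042875877359752600 = 25017515332381270225800.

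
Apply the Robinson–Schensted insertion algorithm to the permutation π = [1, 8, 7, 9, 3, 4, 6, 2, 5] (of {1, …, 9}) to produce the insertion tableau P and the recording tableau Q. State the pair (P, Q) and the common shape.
P = [1, 2, 4, 5] / [3, 6] / [7, 9] / [8];  Q = [1, 2, 4, 7] / [3, 6] / [5, 9] / [8];  common shape = (4, 2, 2, 1)

Row-insert the values π_1, π_2, … into P one at a time, bumping the leftmost entry strictly greater than the inserted value down to the next row. The recording tableau Q records, in position (i, j), the step at which that cell was added to P.
  Insert 1 (step 1): P = [1];  Q = [1]
  Insert 8 (step 2): P = [1, 8];  Q = [1, 2]
  Insert 7 (step 3): P = [1, 7] / [8];  Q = [1, 2] / [3]
  Insert 9 (step 4): P = [1, 7, 9] / [8];  Q = [1, 2, 4] / [3]
  Insert 3 (step 5): P = [1, 3, 9] / [7] / [8];  Q = [1, 2, 4] / [3] / [5]
  Insert 4 (step 6): P = [1, 3, 4] / [7, 9] / [8];  Q = [1, 2, 4] / [3, 6] / [5]
  Insert 6 (step 7): P = [1, 3, 4, 6] / [7, 9] / [8];  Q = [1, 2, 4, 7] / [3, 6] / [5]
  Insert 2 (step 8): P = [1, 2, 4, 6] / [3, 9] / [7] / [8];  Q = [1, 2, 4, 7] / [3, 6] / [5] / [8]
  Insert 5 (step 9): P = [1, 2, 4, 5] / [3, 6] / [7, 9] / [8];  Q = [1, 2, 4, 7] / [3, 6] / [5, 9] / [8]
Final shape: (4, 2, 2, 1).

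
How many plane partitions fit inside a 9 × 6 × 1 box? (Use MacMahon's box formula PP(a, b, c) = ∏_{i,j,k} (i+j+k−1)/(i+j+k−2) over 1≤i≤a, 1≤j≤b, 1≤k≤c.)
PP(9, 6, 1) = 5005

Evaluate the triple product over i = 1..9, j = 1..6, k = 1..1. The factors are (2/1) · (3/2) · (4/3) · (5/4) · (6/5) · (7/6) · (3/2) · (4/3) · … (54 factors total). The numerators and denominators telescope so the product is an integer; carrying out the multiplication exactly gives PP(9, 6, 1) = 5005.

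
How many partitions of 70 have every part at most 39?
p(70, parts ≤ 39) = 4059339

Use the recurrence p(n, m) = p(n, m−1) + p(n−m, m): either the largest part is < m (count p(n, m−1)) or the largest part is exactly m (remove one copy of m, count p(n−m, m)). With p(0, ·) = 1 this gives p(70, parts ≤ 39) = 4059339. (By conjugating Young diagrams, this also counts partitions of 70 into at most 39 parts.)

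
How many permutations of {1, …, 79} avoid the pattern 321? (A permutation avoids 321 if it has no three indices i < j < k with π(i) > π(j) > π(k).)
C_79 = 289450081175264899454283846029490767264392230

These 321-avoiding permutations are counted by the Catalan number C_n = (1/(n + 1)) · C(2n, n). For n = 79: C_79 = (1/80) · C(158, 79) = 23156006494021191956342707682359261381151378400/80 = 289450081175264899454283846029490767264392230.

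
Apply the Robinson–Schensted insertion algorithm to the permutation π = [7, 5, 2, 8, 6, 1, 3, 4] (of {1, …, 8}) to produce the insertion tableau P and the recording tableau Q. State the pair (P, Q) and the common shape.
P = [1, 3, 4] / [2, 6] / [5, 8] / [7];  Q = [1, 4, 8] / [2, 5] / [3, 7] / [6];  common shape = (3, 2, 2, 1)

Row-insert the values π_1, π_2, … into P one at a time, bumping the leftmost entry strictly greater than the inserted value down to the next row. The recording tableau Q records, in position (i, j), the step at which that cell was added to P.
  Insert 7 (step 1): P = [7];  Q = [1]
  Insert 5 (step 2): P = [5] / [7];  Q = [1] / [2]
  Insert 2 (step 3): P = [2] / [5] / [7];  Q = [1] / [2] / [3]
  Insert 8 (step 4): P = [2, 8] / [5] / [7];  Q = [1, 4] / [2] / [3]
  Insert 6 (step 5): P = [2, 6] / [5, 8] / [7];  Q = [1, 4] / [2, 5] / [3]
  Insert 1 (step 6): P = [1, 6] / [2, 8] / [5] / [7];  Q = [1, 4] / [2, 5] / [3] / [6]
  Insert 3 (step 7): P = [1, 3] / [2, 6] / [5, 8] / [7];  Q = [1, 4] / [2, 5] / [3, 7] / [6]
  Insert 4 (step 8): P = [1, 3, 4] / [2, 6] / [5, 8] / [7];  Q = [1, 4, 8] / [2, 5] / [3, 7] / [6]
Final shape: (3, 2, 2, 1).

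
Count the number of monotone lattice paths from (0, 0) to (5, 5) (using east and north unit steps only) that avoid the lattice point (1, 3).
Number of paths = 192

Total paths from (0, 0) to (5, 5): C(10, 5) = 252. Paths through (1, 3): (paths (0, 0) → (1, 3)) × (paths (1, 3) → (5, 5)) = C(4, 1) · C(6, 4) = 4 · 15 = 60. Avoidance count = 252 − 60 = 192.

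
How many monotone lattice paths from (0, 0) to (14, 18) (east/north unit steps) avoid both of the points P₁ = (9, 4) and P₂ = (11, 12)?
Number of paths = 352249728

Inclusion–exclusion. Total paths: C(32, 14) = 471435600. Through P₁: C(13, 9)·C(19, 5) = 8314020. Through P₂: C(23, 11)·C(9, 3) = 113574552. Since P₁ is strictly southwest of P₂, a monotone path through both must visit P₁ then P₂; paths through both = C(13, 9)·C(10, 2)·C(9, 3) = 2702700. Avoid both = 471435600 − 8314020 − 113574552 + 2702700 = 352249728.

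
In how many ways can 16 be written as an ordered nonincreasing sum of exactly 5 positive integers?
p(16, 5 parts) = 37

Partitions of n into exactly k parts ↔ partitions of n − k into at most k parts (subtract 1 from each part). For n = 16, k = 5, the partitions are: 12+1+1+1+1, 11+2+1+1+1, 10+3+1+1+1, 10+2+2+1+1, 9+4+1+1+1, 9+3+2+1+1, 9+2+2+2+1, 8+5+1+1+1, 8+4+2+1+1, 8+3+3+1+1, 8+3+2+2+1, 8+2+2+2+2, 7+6+1+1+1, 7+5+2+1+1, 7+4+3+1+1, 7+4+2+2+1, 7+3+3+2+1, 7+3+2+2+2, 6+6+2+1+1, 6+5+3+1+1, 6+5+2+2+1, 6+4+4+1+1, 6+4+3+2+1, 6+4+2+2+2, 6+3+3+3+1, 6+3+3+2+2, 5+5+4+1+1, 5+5+3+2+1, 5+5+2+2+2, 5+4+4+2+1, … (37 total). Count = 37.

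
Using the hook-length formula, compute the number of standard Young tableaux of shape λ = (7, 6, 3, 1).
# SYT of shape (7, 6, 3, 1) = 918918

Hook-length formula: f^λ = n! / Π hook(c), product over all cells c of the Young diagram. For λ = (7, 6, 3, 1), n = 17 boxes. Hook lengths by row (left-to-right, top-to-bottom): [10, 8, 7, 5, 4, 3, 1]; [8, 6, 5, 3, 2, 1]; [4, 2, 1]; [1]. Product of hooks = 387072000. So f^λ = 17! / 387072000 = 355687428096000 / 387072000 = 918918.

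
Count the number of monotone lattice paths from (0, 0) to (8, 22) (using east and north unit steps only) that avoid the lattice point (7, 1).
Number of paths = 5852749

Total paths from (0, 0) to (8, 22): C(30, 8) = 5852925. Paths through (7, 1): (paths (0, 0) → (7, 1)) × (paths (7, 1) → (8, 22)) = C(8, 7) · C(22, 1) = 8 · 22 = 176. Avoidance count = 5852925 − 176 = 5852749.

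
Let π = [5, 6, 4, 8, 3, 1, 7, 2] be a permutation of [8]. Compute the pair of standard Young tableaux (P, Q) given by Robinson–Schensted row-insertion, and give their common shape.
P = [1, 2, 7] / [3, 6] / [4, 8] / [5];  Q = [1, 2, 4] / [3, 7] / [5, 8] / [6];  common shape = (3, 2, 2, 1)

Row-insert the values π_1, π_2, … into P one at a time, bumping the leftmost entry strictly greater than the inserted value down to the next row. The recording tableau Q records, in position (i, j), the step at which that cell was added to P.
  Insert 5 (step 1): P = [5];  Q = [1]
  Insert 6 (step 2): P = [5, 6];  Q = [1, 2]
  Insert 4 (step 3): P = [4, 6] / [5];  Q = [1, 2] / [3]
  Insert 8 (step 4): P = [4, 6, 8] / [5];  Q = [1, 2, 4] / [3]
  Insert 3 (step 5): P = [3, 6, 8] / [4] / [5];  Q = [1, 2, 4] / [3] / [5]
  Insert 1 (step 6): P = [1, 6, 8] / [3] / [4] / [5];  Q = [1, 2, 4] / [3] / [5] / [6]
  Insert 7 (step 7): P = [1, 6, 7] / [3, 8] / [4] / [5];  Q = [1, 2, 4] / [3, 7] / [5] / [6]
  Insert 2 (step 8): P = [1, 2, 7] / [3, 6] / [4, 8] / [5];  Q = [1, 2, 4] / [3, 7] / [5, 8] / [6]
Final shape: (3, 2, 2, 1).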